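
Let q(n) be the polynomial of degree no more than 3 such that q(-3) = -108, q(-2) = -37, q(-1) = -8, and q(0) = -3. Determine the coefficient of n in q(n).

-1

Write q(n) = an^3 + bn^2 + cn + d. Substituting each data point gives a linear system:
  -27a + 9b - 3c + d = -108
  -8a + 4b - 2c + d = -37
  -a + b - c + d = -8
  d = -3
Solving the system yields a = 3, b = -3, c = -1, d = -3.
So q(n) = 3n³ - 3n² - n - 3.
The coefficient of n is -1.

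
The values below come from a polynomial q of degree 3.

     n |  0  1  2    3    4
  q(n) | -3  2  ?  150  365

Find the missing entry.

On equispaced nodes a degree-3 polynomial has vanishing fourth forward difference, so
  q(0) - 4·q(1) + 6·q(2) - 4·q(3) + q(4) = 0.
Substituting the known values and solving for q(2):
  6·q(2) = 246
  q(2) = 41.

41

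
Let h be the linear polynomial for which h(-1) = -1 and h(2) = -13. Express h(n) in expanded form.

Write h(n) = an + b. Substituting each data point gives a linear system:
  -a + b = -1
  2a + b = -13
Solving the system yields a = -4, b = -5.
So h(n) = -4n - 5.
Check: h(2) = -13. ✓

h(n) = -4n - 5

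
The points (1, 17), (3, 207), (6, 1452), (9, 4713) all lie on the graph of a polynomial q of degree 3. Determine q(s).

q(s) = 6s^3 + 4s^2 + s + 6

Write q(s) = as^3 + bs^2 + cs + d. Substituting each data point gives a linear system:
  a + b + c + d = 17
  27a + 9b + 3c + d = 207
  216a + 36b + 6c + d = 1452
  729a + 81b + 9c + d = 4713
Solving the system yields a = 6, b = 4, c = 1, d = 6.
So q(s) = 6s³ + 4s² + s + 6.
Check: q(6) = 1452. ✓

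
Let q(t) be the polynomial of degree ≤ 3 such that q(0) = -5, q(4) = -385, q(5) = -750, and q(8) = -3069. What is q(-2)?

Using the Lagrange interpolation formula with nodes 0, 4, 5, 8:
  L_0(t) = (t - 4)(t - 5)(t - 8) / -160
  L_1(t) = t(t - 5)(t - 8) / 16
  L_2(t) = t(t - 4)(t - 8) / -15
  L_3(t) = t(t - 4)(t - 5) / 96
Then q(t) = -5·L_0(t) - 385·L_1(t) - 750·L_2(t) - 3069·L_3(t).
Expanding and collecting terms gives q(t) = -6t^3 + t - 5.
Evaluating at t = -2: q(-2) = 41.

41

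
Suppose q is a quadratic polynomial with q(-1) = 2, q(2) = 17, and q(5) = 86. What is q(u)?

q(u) = 3u^2 + 2u + 1

Write q(u) = au^2 + bu + c. Substituting each data point gives a linear system:
  a - b + c = 2
  4a + 2b + c = 17
  25a + 5b + c = 86
Solving the system yields a = 3, b = 2, c = 1.
So q(u) = 3u^2 + 2u + 1.
Check: q(2) = 17. ✓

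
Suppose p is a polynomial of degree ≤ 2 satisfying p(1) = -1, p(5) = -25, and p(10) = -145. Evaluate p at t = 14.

Using the Lagrange interpolation formula with nodes 1, 5, 10:
  L_0(t) = (t - 5)(t - 10) / 36
  L_1(t) = (t - 1)(t - 10) / -20
  L_2(t) = (t - 1)(t - 5) / 45
Then p(t) = -1·L_0(t) - 25·L_1(t) - 145·L_2(t).
Expanding and collecting terms gives p(t) = -2t² + 6t - 5.
Evaluating at t = 14: p(14) = -313.

-313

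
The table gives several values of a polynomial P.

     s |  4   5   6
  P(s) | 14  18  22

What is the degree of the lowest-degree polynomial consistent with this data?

Forward differences of the values at s = 4, 5, 6:
  P  : 14  18  22
  Δ  : 4  4
  Δ^2: 0
The first differences are constant (4) and nonzero, while all higher differences vanish, so the minimal degree is 1.

1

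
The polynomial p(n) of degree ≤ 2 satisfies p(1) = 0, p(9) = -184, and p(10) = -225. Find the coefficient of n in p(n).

-3

Write p(n) = an^2 + bn + c. Substituting each data point gives a linear system:
  a + b + c = 0
  81a + 9b + c = -184
  100a + 10b + c = -225
Solving the system yields a = -2, b = -3, c = 5.
So p(n) = -2n^2 - 3n + 5.
The coefficient of n is -3.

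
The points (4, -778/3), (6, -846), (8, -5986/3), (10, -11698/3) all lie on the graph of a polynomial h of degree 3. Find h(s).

Using the Lagrange interpolation formula with nodes 4, 6, 8, 10:
  L_0(s) = (s - 6)(s - 8)(s - 10) / -48
  L_1(s) = (s - 4)(s - 8)(s - 10) / 16
  L_2(s) = (s - 4)(s - 6)(s - 10) / -16
  L_3(s) = (s - 4)(s - 6)(s - 8) / 48
Then h(s) = -778/3·L_0(s) - 846·L_1(s) - 5986/3·L_2(s) - 11698/3·L_3(s).
Expanding and collecting terms gives h(s) = -4s^3 + (5/3)s^2 - 6s - 6.
Check: h(4) = -778/3. ✓

h(s) = -4s^3 + (5/3)s^2 - 6s - 6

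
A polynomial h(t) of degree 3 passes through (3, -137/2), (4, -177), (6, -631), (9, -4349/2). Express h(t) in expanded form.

Using the Lagrange interpolation formula with nodes 3, 4, 6, 9:
  L_0(t) = (t - 4)(t - 6)(t - 9) / -18
  L_1(t) = (t - 3)(t - 6)(t - 9) / 10
  L_2(t) = (t - 3)(t - 4)(t - 9) / -18
  L_3(t) = (t - 3)(t - 4)(t - 6) / 90
Then h(t) = -137/2·L_0(t) - 177·L_1(t) - 631·L_2(t) - 4349/2·L_3(t).
Expanding and collecting terms gives h(t) = -3t^3 - (1/2)t^2 + 6t - 1.
Check: h(9) = -4349/2. ✓

h(t) = -3t^3 - (1/2)t^2 + 6t - 1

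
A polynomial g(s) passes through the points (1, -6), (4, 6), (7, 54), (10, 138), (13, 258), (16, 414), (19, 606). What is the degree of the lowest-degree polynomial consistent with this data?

Forward differences of the values at s = 1, 4, 7, 10, 13, 16, 19:
  g  : -6  6  54  138  258  414  606
  Δ  : 12  48  84  120  156  192
  Δ^2: 36  36  36  36  36
  Δ^3: 0  0  0  0
  Δ^4: 0  0  0
  Δ^5: 0  0
  Δ^6: 0
The second differences are constant (36) and nonzero, while all higher differences vanish, so the minimal degree is 2.

2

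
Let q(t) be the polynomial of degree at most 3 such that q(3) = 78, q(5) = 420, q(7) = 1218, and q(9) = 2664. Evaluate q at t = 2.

Write q(t) = at^3 + bt^2 + ct + d. Substituting each data point gives a linear system:
  27a + 9b + 3c + d = 78
  125a + 25b + 5c + d = 420
  343a + 49b + 7c + d = 1218
  729a + 81b + 9c + d = 2664
Solving the system yields a = 4, b = -3, c = -1, d = 0.
So q(t) = 4t^3 - 3t^2 - t.
Then q(2) = 18.

18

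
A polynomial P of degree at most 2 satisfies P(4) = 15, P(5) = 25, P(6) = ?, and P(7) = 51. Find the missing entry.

37

The 3 known points determine the degree-2 polynomial uniquely.
Write P(n) = an^2 + bn + c. Substituting each data point gives a linear system:
  16a + 4b + c = 15
  25a + 5b + c = 25
  49a + 7b + c = 51
Solving the system yields a = 1, b = 1, c = -5.
So P(n) = n^2 + n - 5.
Then P(6) = 37.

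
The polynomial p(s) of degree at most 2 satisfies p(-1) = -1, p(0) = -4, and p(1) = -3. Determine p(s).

Write p(s) = as^2 + bs + c. Substituting each data point gives a linear system:
  a - b + c = -1
  c = -4
  a + b + c = -3
Solving the system yields a = 2, b = -1, c = -4.
So p(s) = 2s^2 - s - 4.
Check: p(0) = -4. ✓

p(s) = 2s^2 - s - 4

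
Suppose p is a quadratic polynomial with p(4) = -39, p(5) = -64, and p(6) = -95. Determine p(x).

p(x) = -3x^2 + 2x + 1

Write p(x) = ax^2 + bx + c. Substituting each data point gives a linear system:
  16a + 4b + c = -39
  25a + 5b + c = -64
  36a + 6b + c = -95
Solving the system yields a = -3, b = 2, c = 1.
So p(x) = -3x^2 + 2x + 1.
Check: p(5) = -64. ✓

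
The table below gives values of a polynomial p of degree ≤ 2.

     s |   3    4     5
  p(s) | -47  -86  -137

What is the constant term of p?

-2

Write p(s) = as^2 + bs + c. Substituting each data point gives a linear system:
  9a + 3b + c = -47
  16a + 4b + c = -86
  25a + 5b + c = -137
Solving the system yields a = -6, b = 3, c = -2.
So p(s) = -6s² + 3s - 2.
The constant term is -2.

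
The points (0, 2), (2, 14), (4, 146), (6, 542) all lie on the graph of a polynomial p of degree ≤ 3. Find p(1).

2

Write p(u) = au^3 + bu^2 + cu + d. Substituting each data point gives a linear system:
  d = 2
  8a + 4b + 2c + d = 14
  64a + 16b + 4c + d = 146
  216a + 36b + 6c + d = 542
Solving the system yields a = 3, b = -3, c = 0, d = 2.
So p(u) = 3u³ - 3u² + 2.
Then p(1) = 2.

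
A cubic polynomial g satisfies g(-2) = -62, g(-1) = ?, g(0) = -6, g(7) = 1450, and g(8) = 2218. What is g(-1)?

-14

The 4 known points determine the degree-3 polynomial uniquely.
Write g(s) = as^3 + bs^2 + cs + d. Substituting each data point gives a linear system:
  -8a + 4b - 2c + d = -62
  d = -6
  343a + 49b + 7c + d = 1450
  512a + 64b + 8c + d = 2218
Solving the system yields a = 5, b = -5, c = -2, d = -6.
So g(s) = 5s³ - 5s² - 2s - 6.
Then g(-1) = -14.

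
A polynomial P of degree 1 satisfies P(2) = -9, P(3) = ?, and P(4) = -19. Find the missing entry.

On equispaced nodes a degree-1 polynomial has vanishing second forward difference, so
  P(2) - 2·P(3) + P(4) = 0.
Substituting the known values and solving for P(3):
  -2·P(3) = 28
  P(3) = -14.

-14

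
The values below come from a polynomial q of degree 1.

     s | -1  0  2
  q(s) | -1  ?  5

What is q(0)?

The 2 known points determine the degree-1 polynomial uniquely.
Write q(s) = as + b. Substituting each data point gives a linear system:
  -a + b = -1
  2a + b = 5
Solving the system yields a = 2, b = 1.
So q(s) = 2s + 1.
Then q(0) = 1.

1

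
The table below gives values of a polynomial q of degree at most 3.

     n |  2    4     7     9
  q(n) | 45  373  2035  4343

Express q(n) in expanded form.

Using the Lagrange interpolation formula with nodes 2, 4, 7, 9:
  L_0(n) = (n - 4)(n - 7)(n - 9) / -70
  L_1(n) = (n - 2)(n - 7)(n - 9) / 30
  L_2(n) = (n - 2)(n - 4)(n - 9) / -30
  L_3(n) = (n - 2)(n - 4)(n - 7) / 70
Then q(n) = 45·L_0(n) + 373·L_1(n) + 2035·L_2(n) + 4343·L_3(n).
Expanding and collecting terms gives q(n) = 6n^3 - 4n + 5.
Check: q(9) = 4343. ✓

q(n) = 6n^3 - 4n + 5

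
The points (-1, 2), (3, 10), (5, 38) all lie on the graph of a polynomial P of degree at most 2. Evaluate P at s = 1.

Using the Lagrange interpolation formula with nodes -1, 3, 5:
  L_0(s) = (s - 3)(s - 5) / 24
  L_1(s) = (s + 1)(s - 5) / -8
  L_2(s) = (s + 1)(s - 3) / 12
Then P(s) = 2·L_0(s) + 10·L_1(s) + 38·L_2(s).
Expanding and collecting terms gives P(s) = 2s² - 2s - 2.
Evaluating at s = 1: P(1) = -2.

-2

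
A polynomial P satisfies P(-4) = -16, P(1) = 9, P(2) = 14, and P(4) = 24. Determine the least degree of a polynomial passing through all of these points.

Divided differences on the nodes -4, 1, 2, 4:
  order 0: -16  9  14  24
  order 1: 5  5  5
  order 2: 0  0
  order 3: 0
The order-1 divided differences are all 5 (nonzero) and every higher order vanishes, so the data lies on a polynomial of degree exactly 1.

1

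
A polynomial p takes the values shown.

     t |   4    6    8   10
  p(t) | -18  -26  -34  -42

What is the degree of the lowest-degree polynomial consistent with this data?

Forward differences of the values at t = 4, 6, 8, 10:
  p  : -18  -26  -34  -42
  Δ  : -8  -8  -8
  Δ^2: 0  0
  Δ^3: 0
The first differences are constant (-8) and nonzero, while all higher differences vanish, so the minimal degree is 1.

1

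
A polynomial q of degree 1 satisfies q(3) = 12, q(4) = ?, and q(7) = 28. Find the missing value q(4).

16

The 2 known points determine the degree-1 polynomial uniquely.
Write q(u) = au + b. Substituting each data point gives a linear system:
  3a + b = 12
  7a + b = 28
Solving the system yields a = 4, b = 0.
So q(u) = 4u.
Then q(4) = 16.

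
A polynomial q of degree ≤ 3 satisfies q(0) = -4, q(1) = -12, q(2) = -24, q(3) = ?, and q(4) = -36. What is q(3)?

-34

The 4 known points determine the degree-3 polynomial uniquely.
Write q(x) = ax^3 + bx^2 + cx + d. Substituting each data point gives a linear system:
  d = -4
  a + b + c + d = -12
  8a + 4b + 2c + d = -24
  64a + 16b + 4c + d = -36
Solving the system yields a = 1, b = -5, c = -4, d = -4.
So q(x) = x^3 - 5x^2 - 4x - 4.
Then q(3) = -34.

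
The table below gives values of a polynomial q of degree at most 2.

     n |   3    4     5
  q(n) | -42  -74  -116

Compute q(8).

-302

Write q(n) = an^2 + bn + c. Substituting each data point gives a linear system:
  9a + 3b + c = -42
  16a + 4b + c = -74
  25a + 5b + c = -116
Solving the system yields a = -5, b = 3, c = -6.
So q(n) = -5n² + 3n - 6.
Then q(8) = -302.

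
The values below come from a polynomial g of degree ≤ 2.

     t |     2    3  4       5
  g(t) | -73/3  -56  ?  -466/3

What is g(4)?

-299/3

The 3 known points determine the degree-2 polynomial uniquely.
Write g(t) = at^2 + bt + c. Substituting each data point gives a linear system:
  4a + 2b + c = -73/3
  9a + 3b + c = -56
  25a + 5b + c = -466/3
Solving the system yields a = -6, b = -5/3, c = 3.
So g(t) = -6t^2 - (5/3)t + 3.
Then g(4) = -299/3.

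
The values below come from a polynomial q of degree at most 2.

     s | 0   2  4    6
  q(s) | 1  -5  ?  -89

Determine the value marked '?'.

-35

On equispaced nodes a degree-2 polynomial has vanishing third forward difference, so
  - q(0) + 3·q(2) - 3·q(4) + q(6) = 0.
Substituting the known values and solving for q(4):
  -3·q(4) = 105
  q(4) = -35.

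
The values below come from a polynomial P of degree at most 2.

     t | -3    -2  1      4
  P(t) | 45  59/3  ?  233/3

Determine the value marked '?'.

The 3 known points determine the degree-2 polynomial uniquely.
Write P(t) = at^2 + bt + c. Substituting each data point gives a linear system:
  9a - 3b + c = 45
  4a - 2b + c = 59/3
  16a + 4b + c = 233/3
Solving the system yields a = 5, b = -1/3, c = -1.
So P(t) = 5t² - (1/3)t - 1.
Then P(1) = 11/3.

11/3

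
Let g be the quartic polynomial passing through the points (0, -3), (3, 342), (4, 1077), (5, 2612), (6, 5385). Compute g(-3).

300

Using the Lagrange interpolation formula with nodes 0, 3, 4, 5, 6:
  L_0(u) = (u - 3)(u - 4)(u - 5)(u - 6) / 360
  L_1(u) = u(u - 4)(u - 5)(u - 6) / -18
  L_2(u) = u(u - 3)(u - 5)(u - 6) / 8
  L_3(u) = u(u - 3)(u - 4)(u - 6) / -10
  L_4(u) = u(u - 3)(u - 4)(u - 5) / 36
Then g(u) = -3·L_0(u) + 342·L_1(u) + 1077·L_2(u) + 2612·L_3(u) + 5385·L_4(u).
Expanding and collecting terms gives g(u) = 4u⁴ + u³ - 2u - 3.
Evaluating at u = -3: g(-3) = 300.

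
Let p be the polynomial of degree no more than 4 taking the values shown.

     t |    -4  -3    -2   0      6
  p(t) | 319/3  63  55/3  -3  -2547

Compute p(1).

Using the Lagrange interpolation formula with nodes -4, -3, -2, 0, 6:
  L_0(t) = (t + 3)(t + 2)t(t - 6) / 80
  L_1(t) = (t + 4)(t + 2)t(t - 6) / -27
  L_2(t) = (t + 4)(t + 3)t(t - 6) / 32
  L_3(t) = (t + 4)(t + 3)(t + 2)(t - 6) / -144
  L_4(t) = (t + 4)(t + 3)(t + 2)t / 4320
Then p(t) = 319/3·L_0(t) + 63·L_1(t) + 55/3·L_2(t) - 3·L_3(t) - 2547·L_4(t).
Expanding and collecting terms gives p(t) = -t^4 - 6t^3 + (1/3)t^2 + 6t - 3.
Evaluating at t = 1: p(1) = -11/3.

-11/3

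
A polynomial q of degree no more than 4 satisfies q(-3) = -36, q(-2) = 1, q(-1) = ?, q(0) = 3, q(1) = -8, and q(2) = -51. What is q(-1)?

The 5 known points determine the degree-4 polynomial uniquely.
Write q(s) = as^4 + bs^3 + cs^2 + ds + e. Substituting each data point gives a linear system:
  81a - 27b + 9c - 3d + e = -36
  16a - 8b + 4c - 2d + e = 1
  e = 3
  a + b + c + d + e = -8
  16a + 8b + 4c + 2d + e = -51
Solving the system yields a = -1, b = -2, c = -3, d = -5, e = 3.
So q(s) = -s⁴ - 2s³ - 3s² - 5s + 3.
Then q(-1) = 6.

6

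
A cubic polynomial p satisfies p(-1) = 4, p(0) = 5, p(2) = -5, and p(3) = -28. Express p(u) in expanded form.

p(u) = -u^3 - u^2 + u + 5

Write p(u) = au^3 + bu^2 + cu + d. Substituting each data point gives a linear system:
  -a + b - c + d = 4
  d = 5
  8a + 4b + 2c + d = -5
  27a + 9b + 3c + d = -28
Solving the system yields a = -1, b = -1, c = 1, d = 5.
So p(u) = -u^3 - u^2 + u + 5.
Check: p(3) = -28. ✓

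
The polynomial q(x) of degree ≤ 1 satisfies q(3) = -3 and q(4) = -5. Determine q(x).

q(x) = -2x + 3

Write q(x) = ax + b. Substituting each data point gives a linear system:
  3a + b = -3
  4a + b = -5
Solving the system yields a = -2, b = 3.
So q(x) = -2x + 3.
Check: q(4) = -5. ✓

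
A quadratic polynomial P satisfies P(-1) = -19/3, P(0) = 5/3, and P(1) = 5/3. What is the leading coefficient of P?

-4

Write P(n) = an^2 + bn + c. Substituting each data point gives a linear system:
  a - b + c = -19/3
  c = 5/3
  a + b + c = 5/3
Solving the system yields a = -4, b = 4, c = 5/3.
So P(n) = -4n^2 + 4n + 5/3.
The leading coefficient is -4.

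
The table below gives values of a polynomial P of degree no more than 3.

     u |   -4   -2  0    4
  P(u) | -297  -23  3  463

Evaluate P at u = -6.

-1107

Using the Lagrange interpolation formula with nodes -4, -2, 0, 4:
  L_0(u) = (u + 2)u(u - 4) / -64
  L_1(u) = (u + 4)u(u - 4) / 24
  L_2(u) = (u + 4)(u + 2)(u - 4) / -32
  L_3(u) = (u + 4)(u + 2)u / 192
Then P(u) = -297·L_0(u) - 23·L_1(u) + 3·L_2(u) + 463·L_3(u).
Expanding and collecting terms gives P(u) = 6u^3 + 5u^2 - u + 3.
Evaluating at u = -6: P(-6) = -1107.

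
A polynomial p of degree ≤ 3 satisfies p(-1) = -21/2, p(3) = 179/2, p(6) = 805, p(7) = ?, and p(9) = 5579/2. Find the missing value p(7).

The 4 known points determine the degree-3 polynomial uniquely.
Write p(s) = as^3 + bs^2 + cs + d. Substituting each data point gives a linear system:
  -a + b - c + d = -21/2
  27a + 9b + 3c + d = 179/2
  216a + 36b + 6c + d = 805
  729a + 81b + 9c + d = 5579/2
Solving the system yields a = 4, b = -3/2, c = 0, d = -5.
So p(s) = 4s³ - (3/2)s² - 5.
Then p(7) = 2587/2.

2587/2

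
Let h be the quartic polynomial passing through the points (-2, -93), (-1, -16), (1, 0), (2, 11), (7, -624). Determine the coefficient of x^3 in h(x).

6

Write h(x) = ax^4 + bx^3 + cx^2 + dx + e. Substituting each data point gives a linear system:
  16a - 8b + 4c - 2d + e = -93
  a - b + c - d + e = -16
  a + b + c + d + e = 0
  16a + 8b + 4c + 2d + e = 11
  2401a + 343b + 49c + 7d + e = -624
Solving the system yields a = -1, b = 6, c = -6, d = 2, e = -1.
So h(x) = -x^4 + 6x^3 - 6x^2 + 2x - 1.
The coefficient of x^3 is 6.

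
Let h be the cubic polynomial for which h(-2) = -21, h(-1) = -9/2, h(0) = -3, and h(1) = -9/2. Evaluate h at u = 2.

Using the Lagrange interpolation formula with nodes -2, -1, 0, 1:
  L_0(u) = (u + 1)u(u - 1) / -6
  L_1(u) = (u + 2)u(u - 1) / 2
  L_2(u) = (u + 2)(u + 1)(u - 1) / -2
  L_3(u) = (u + 2)(u + 1)u / 6
Then h(u) = -21·L_0(u) - 9/2·L_1(u) - 3·L_2(u) - 9/2·L_3(u).
Expanding and collecting terms gives h(u) = 2u³ - (3/2)u² - 2u - 3.
Evaluating at u = 2: h(2) = 3.

3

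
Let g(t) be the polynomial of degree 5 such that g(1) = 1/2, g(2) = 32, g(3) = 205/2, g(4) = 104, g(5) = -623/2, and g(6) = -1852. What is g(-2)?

Write g(t) = at^5 + bt^4 + ct^3 + dt^2 + et + k. Substituting each data point gives a linear system:
  a + b + c + d + e + k = 1/2
  32a + 16b + 8c + 4d + 2e + k = 32
  243a + 81b + 27c + 9d + 3e + k = 205/2
  1024a + 256b + 64c + 16d + 4e + k = 104
  3125a + 625b + 125c + 25d + 5e + k = -623/2
  7776a + 1296b + 216c + 36d + 6e + k = -1852
Solving the system yields a = -1, b = 5, c = -3, d = 5/2, e = 1, k = -4.
So g(t) = -t^5 + 5t^4 - 3t^3 + (5/2)t^2 + t - 4.
Then g(-2) = 140.

140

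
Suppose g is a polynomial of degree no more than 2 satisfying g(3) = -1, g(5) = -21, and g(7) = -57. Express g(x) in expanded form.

Write g(x) = ax^2 + bx + c. Substituting each data point gives a linear system:
  9a + 3b + c = -1
  25a + 5b + c = -21
  49a + 7b + c = -57
Solving the system yields a = -2, b = 6, c = -1.
So g(x) = -2x^2 + 6x - 1.
Check: g(7) = -57. ✓

g(x) = -2x^2 + 6x - 1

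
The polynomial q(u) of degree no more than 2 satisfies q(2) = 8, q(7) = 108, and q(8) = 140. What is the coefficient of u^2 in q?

Write q(u) = au^2 + bu + c. Substituting each data point gives a linear system:
  4a + 2b + c = 8
  49a + 7b + c = 108
  64a + 8b + c = 140
Solving the system yields a = 2, b = 2, c = -4.
So q(u) = 2u^2 + 2u - 4.
The leading coefficient is 2.

2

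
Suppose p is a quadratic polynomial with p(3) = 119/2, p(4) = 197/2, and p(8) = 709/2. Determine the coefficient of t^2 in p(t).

5

Write p(t) = at^2 + bt + c. Substituting each data point gives a linear system:
  9a + 3b + c = 119/2
  16a + 4b + c = 197/2
  64a + 8b + c = 709/2
Solving the system yields a = 5, b = 4, c = 5/2.
So p(t) = 5t^2 + 4t + 5/2.
The leading coefficient is 5.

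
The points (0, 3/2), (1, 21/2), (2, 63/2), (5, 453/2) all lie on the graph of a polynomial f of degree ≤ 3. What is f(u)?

Using the Lagrange interpolation formula with nodes 0, 1, 2, 5:
  L_0(u) = (u - 1)(u - 2)(u - 5) / -10
  L_1(u) = u(u - 2)(u - 5) / 4
  L_2(u) = u(u - 1)(u - 5) / -6
  L_3(u) = u(u - 1)(u - 2) / 60
Then f(u) = 3/2·L_0(u) + 21/2·L_1(u) + 63/2·L_2(u) + 453/2·L_3(u).
Expanding and collecting terms gives f(u) = u^3 + 3u^2 + 5u + 3/2.
Check: f(5) = 453/2. ✓

f(u) = u^3 + 3u^2 + 5u + 3/2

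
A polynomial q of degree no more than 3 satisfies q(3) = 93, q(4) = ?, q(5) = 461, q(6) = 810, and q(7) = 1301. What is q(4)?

230

The 4 known points determine the degree-3 polynomial uniquely.
Write q(x) = ax^3 + bx^2 + cx + d. Substituting each data point gives a linear system:
  27a + 9b + 3c + d = 93
  125a + 25b + 5c + d = 461
  216a + 36b + 6c + d = 810
  343a + 49b + 7c + d = 1301
Solving the system yields a = 4, b = -1, c = -4, d = 6.
So q(x) = 4x³ - x² - 4x + 6.
Then q(4) = 230.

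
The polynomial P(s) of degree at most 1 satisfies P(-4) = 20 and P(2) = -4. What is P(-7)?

32

Using the Lagrange interpolation formula with nodes -4, 2:
  L_0(s) = (s - 2) / -6
  L_1(s) = (s + 4) / 6
Then P(s) = 20·L_0(s) - 4·L_1(s).
Expanding and collecting terms gives P(s) = -4s + 4.
Evaluating at s = -7: P(-7) = 32.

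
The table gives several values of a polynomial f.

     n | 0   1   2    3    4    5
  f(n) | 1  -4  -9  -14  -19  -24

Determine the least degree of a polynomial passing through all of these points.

Forward differences of the values at n = 0, 1, 2, 3, 4, 5:
  f  : 1  -4  -9  -14  -19  -24
  Δ  : -5  -5  -5  -5  -5
  Δ^2: 0  0  0  0
  Δ^3: 0  0  0
  Δ^4: 0  0
  Δ^5: 0
The first differences are constant (-5) and nonzero, while all higher differences vanish, so the minimal degree is 1.

1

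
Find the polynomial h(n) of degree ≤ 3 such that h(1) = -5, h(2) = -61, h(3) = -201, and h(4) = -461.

h(n) = -6n^3 - 6n^2 + 4n + 3

Using the Lagrange interpolation formula with nodes 1, 2, 3, 4:
  L_0(n) = (n - 2)(n - 3)(n - 4) / -6
  L_1(n) = (n - 1)(n - 3)(n - 4) / 2
  L_2(n) = (n - 1)(n - 2)(n - 4) / -2
  L_3(n) = (n - 1)(n - 2)(n - 3) / 6
Then h(n) = -5·L_0(n) - 61·L_1(n) - 201·L_2(n) - 461·L_3(n).
Expanding and collecting terms gives h(n) = -6n³ - 6n² + 4n + 3.
Check: h(3) = -201. ✓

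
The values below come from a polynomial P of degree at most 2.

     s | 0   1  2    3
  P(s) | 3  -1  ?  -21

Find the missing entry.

-9

The 3 known points determine the degree-2 polynomial uniquely.
Write P(s) = as^2 + bs + c. Substituting each data point gives a linear system:
  c = 3
  a + b + c = -1
  9a + 3b + c = -21
Solving the system yields a = -2, b = -2, c = 3.
So P(s) = -2s^2 - 2s + 3.
Then P(2) = -9.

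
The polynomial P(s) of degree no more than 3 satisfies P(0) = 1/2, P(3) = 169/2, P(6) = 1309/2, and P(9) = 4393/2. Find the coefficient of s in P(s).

Write P(s) = as^3 + bs^2 + cs + d. Substituting each data point gives a linear system:
  d = 1/2
  27a + 9b + 3c + d = 169/2
  216a + 36b + 6c + d = 1309/2
  729a + 81b + 9c + d = 4393/2
Solving the system yields a = 3, b = 0, c = 1, d = 1/2.
So P(s) = 3s^3 + s + 1/2.
The coefficient of s is 1.

1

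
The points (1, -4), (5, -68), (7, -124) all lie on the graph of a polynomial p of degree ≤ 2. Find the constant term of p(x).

2

Write p(x) = ax^2 + bx + c. Substituting each data point gives a linear system:
  a + b + c = -4
  25a + 5b + c = -68
  49a + 7b + c = -124
Solving the system yields a = -2, b = -4, c = 2.
So p(x) = -2x^2 - 4x + 2.
The constant term is 2.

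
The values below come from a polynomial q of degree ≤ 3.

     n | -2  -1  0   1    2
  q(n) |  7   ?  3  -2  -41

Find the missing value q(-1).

The 4 known points determine the degree-3 polynomial uniquely.
Write q(n) = an^3 + bn^2 + cn + d. Substituting each data point gives a linear system:
  -8a + 4b - 2c + d = 7
  d = 3
  a + b + c + d = -2
  8a + 4b + 2c + d = -41
Solving the system yields a = -4, b = -5, c = 4, d = 3.
So q(n) = -4n^3 - 5n^2 + 4n + 3.
Then q(-1) = -2.

-2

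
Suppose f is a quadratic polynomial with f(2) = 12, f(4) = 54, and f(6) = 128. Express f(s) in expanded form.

f(s) = 4s^2 - 3s + 2

Using the Lagrange interpolation formula with nodes 2, 4, 6:
  L_0(s) = (s - 4)(s - 6) / 8
  L_1(s) = (s - 2)(s - 6) / -4
  L_2(s) = (s - 2)(s - 4) / 8
Then f(s) = 12·L_0(s) + 54·L_1(s) + 128·L_2(s).
Expanding and collecting terms gives f(s) = 4s² - 3s + 2.
Check: f(6) = 128. ✓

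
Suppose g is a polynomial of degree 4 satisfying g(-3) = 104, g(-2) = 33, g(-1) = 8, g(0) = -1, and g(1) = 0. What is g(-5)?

Forward differences of the values at s = -3, -2, -1, 0, 1:
  g  : 104  33  8  -1  0
  Δ  : -71  -25  -9  1
  Δ^2: 46  16  10
  Δ^3: -30  -6
  Δ^4: 24
The fourth differences are constant, confirming degree 4.
Interpolating (Newton forward form) and evaluating at s = -5 gives g(-5) = 624.

624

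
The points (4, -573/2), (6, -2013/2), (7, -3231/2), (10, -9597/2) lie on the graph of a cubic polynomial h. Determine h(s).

h(s) = -5s^3 + 2s^2 + 3/2

Write h(s) = as^3 + bs^2 + cs + d. Substituting each data point gives a linear system:
  64a + 16b + 4c + d = -573/2
  216a + 36b + 6c + d = -2013/2
  343a + 49b + 7c + d = -3231/2
  1000a + 100b + 10c + d = -9597/2
Solving the system yields a = -5, b = 2, c = 0, d = 3/2.
So h(s) = -5s^3 + 2s^2 + 3/2.
Check: h(7) = -3231/2. ✓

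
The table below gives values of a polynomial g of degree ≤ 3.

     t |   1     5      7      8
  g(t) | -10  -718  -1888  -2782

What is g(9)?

-3922

Write g(t) = at^3 + bt^2 + ct + d. Substituting each data point gives a linear system:
  a + b + c + d = -10
  125a + 25b + 5c + d = -718
  343a + 49b + 7c + d = -1888
  512a + 64b + 8c + d = -2782
Solving the system yields a = -5, b = -3, c = -4, d = 2.
So g(t) = -5t^3 - 3t^2 - 4t + 2.
Then g(9) = -3922.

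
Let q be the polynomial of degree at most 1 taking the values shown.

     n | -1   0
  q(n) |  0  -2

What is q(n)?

q(n) = -2n - 2

Using the Lagrange interpolation formula with nodes -1, 0:
  L_0(n) = n / -1
  L_1(n) = (n + 1) / 1
Then q(n) = 0·L_0(n) - 2·L_1(n).
Expanding and collecting terms gives q(n) = -2n - 2.
Check: q(-1) = 0. ✓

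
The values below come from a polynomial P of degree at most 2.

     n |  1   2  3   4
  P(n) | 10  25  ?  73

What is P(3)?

46

The 3 known points determine the degree-2 polynomial uniquely.
Write P(n) = an^2 + bn + c. Substituting each data point gives a linear system:
  a + b + c = 10
  4a + 2b + c = 25
  16a + 4b + c = 73
Solving the system yields a = 3, b = 6, c = 1.
So P(n) = 3n^2 + 6n + 1.
Then P(3) = 46.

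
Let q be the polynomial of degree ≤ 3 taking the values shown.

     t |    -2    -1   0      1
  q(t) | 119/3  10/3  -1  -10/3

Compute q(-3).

Forward differences of the values at t = -2, -1, 0, 1:
  q  : 119/3  10/3  -1  -10/3
  Δ  : -109/3  -13/3  -7/3
  Δ^2: 32  2
  Δ^3: -30
The third differences are constant, confirming degree 3.
Interpolating (Newton forward form) and evaluating at t = -3 gives q(-3) = 138.

138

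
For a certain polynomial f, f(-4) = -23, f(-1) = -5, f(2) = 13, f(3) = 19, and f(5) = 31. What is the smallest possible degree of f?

1

Divided differences on the nodes -4, -1, 2, 3, 5:
  order 0: -23  -5  13  19  31
  order 1: 6  6  6  6
  order 2: 0  0  0
  order 3: 0  0
  order 4: 0
The order-1 divided differences are all 6 (nonzero) and every higher order vanishes, so the data lies on a polynomial of degree exactly 1.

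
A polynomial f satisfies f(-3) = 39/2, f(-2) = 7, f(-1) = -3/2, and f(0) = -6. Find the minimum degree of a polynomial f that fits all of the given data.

2

Forward differences of the values at n = -3, -2, -1, 0:
  f  : 39/2  7  -3/2  -6
  Δ  : -25/2  -17/2  -9/2
  Δ^2: 4  4
  Δ^3: 0
The second differences are constant (4) and nonzero, while all higher differences vanish, so the minimal degree is 2.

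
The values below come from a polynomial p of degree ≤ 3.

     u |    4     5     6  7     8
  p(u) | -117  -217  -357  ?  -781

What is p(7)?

-543

The 4 known points determine the degree-3 polynomial uniquely.
Write p(u) = au^3 + bu^2 + cu + d. Substituting each data point gives a linear system:
  64a + 16b + 4c + d = -117
  125a + 25b + 5c + d = -217
  216a + 36b + 6c + d = -357
  512a + 64b + 8c + d = -781
Solving the system yields a = -1, b = -5, c = 6, d = 3.
So p(u) = -u³ - 5u² + 6u + 3.
Then p(7) = -543.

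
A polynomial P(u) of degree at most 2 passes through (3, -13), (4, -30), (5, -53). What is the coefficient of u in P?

4

Write P(u) = au^2 + bu + c. Substituting each data point gives a linear system:
  9a + 3b + c = -13
  16a + 4b + c = -30
  25a + 5b + c = -53
Solving the system yields a = -3, b = 4, c = 2.
So P(u) = -3u^2 + 4u + 2.
The coefficient of u is 4.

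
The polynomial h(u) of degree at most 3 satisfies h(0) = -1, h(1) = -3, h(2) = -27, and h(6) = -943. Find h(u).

h(u) = -5u^3 + 4u^2 - u - 1

Using the Lagrange interpolation formula with nodes 0, 1, 2, 6:
  L_0(u) = (u - 1)(u - 2)(u - 6) / -12
  L_1(u) = u(u - 2)(u - 6) / 5
  L_2(u) = u(u - 1)(u - 6) / -8
  L_3(u) = u(u - 1)(u - 2) / 120
Then h(u) = -1·L_0(u) - 3·L_1(u) - 27·L_2(u) - 943·L_3(u).
Expanding and collecting terms gives h(u) = -5u³ + 4u² - u - 1.
Check: h(1) = -3. ✓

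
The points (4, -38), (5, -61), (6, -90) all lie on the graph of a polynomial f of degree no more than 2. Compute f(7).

-125

Using the Lagrange interpolation formula with nodes 4, 5, 6:
  L_0(t) = (t - 5)(t - 6) / 2
  L_1(t) = (t - 4)(t - 6) / -1
  L_2(t) = (t - 4)(t - 5) / 2
Then f(t) = -38·L_0(t) - 61·L_1(t) - 90·L_2(t).
Expanding and collecting terms gives f(t) = -3t^2 + 4t - 6.
Evaluating at t = 7: f(7) = -125.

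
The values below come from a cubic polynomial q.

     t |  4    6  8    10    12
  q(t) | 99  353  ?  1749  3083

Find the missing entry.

871

On equispaced nodes a degree-3 polynomial has vanishing fourth forward difference, so
  q(4) - 4·q(6) + 6·q(8) - 4·q(10) + q(12) = 0.
Substituting the known values and solving for q(8):
  6·q(8) = 5226
  q(8) = 871.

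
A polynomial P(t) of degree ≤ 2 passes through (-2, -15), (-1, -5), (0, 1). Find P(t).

Using the Lagrange interpolation formula with nodes -2, -1, 0:
  L_0(t) = (t + 1)t / 2
  L_1(t) = (t + 2)t / -1
  L_2(t) = (t + 2)(t + 1) / 2
Then P(t) = -15·L_0(t) - 5·L_1(t) + 1·L_2(t).
Expanding and collecting terms gives P(t) = -2t^2 + 4t + 1.
Check: P(-1) = -5. ✓

P(t) = -2t^2 + 4t + 1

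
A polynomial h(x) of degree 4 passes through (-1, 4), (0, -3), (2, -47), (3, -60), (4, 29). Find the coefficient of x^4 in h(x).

2

Write h(x) = ax^4 + bx^3 + cx^2 + dx + e. Substituting each data point gives a linear system:
  a - b + c - d + e = 4
  e = -3
  16a + 8b + 4c + 2d + e = -47
  81a + 27b + 9c + 3d + e = -60
  256a + 64b + 16c + 4d + e = 29
Solving the system yields a = 2, b = -6, c = -5, d = -4, e = -3.
So h(x) = 2x^4 - 6x^3 - 5x^2 - 4x - 3.
The leading coefficient is 2.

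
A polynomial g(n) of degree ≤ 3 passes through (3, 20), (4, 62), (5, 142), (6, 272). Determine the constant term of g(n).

2

Write g(n) = an^3 + bn^2 + cn + d. Substituting each data point gives a linear system:
  27a + 9b + 3c + d = 20
  64a + 16b + 4c + d = 62
  125a + 25b + 5c + d = 142
  216a + 36b + 6c + d = 272
Solving the system yields a = 2, b = -5, c = 3, d = 2.
So g(n) = 2n^3 - 5n^2 + 3n + 2.
The constant term is 2.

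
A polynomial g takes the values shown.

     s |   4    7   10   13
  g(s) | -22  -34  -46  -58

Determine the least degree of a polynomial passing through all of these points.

Forward differences of the values at s = 4, 7, 10, 13:
  g  : -22  -34  -46  -58
  Δ  : -12  -12  -12
  Δ^2: 0  0
  Δ^3: 0
The first differences are constant (-12) and nonzero, while all higher differences vanish, so the minimal degree is 1.

1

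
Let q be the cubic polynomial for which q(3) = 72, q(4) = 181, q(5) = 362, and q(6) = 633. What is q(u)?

q(u) = 3u^3 - 2u - 3

Using the Lagrange interpolation formula with nodes 3, 4, 5, 6:
  L_0(u) = (u - 4)(u - 5)(u - 6) / -6
  L_1(u) = (u - 3)(u - 5)(u - 6) / 2
  L_2(u) = (u - 3)(u - 4)(u - 6) / -2
  L_3(u) = (u - 3)(u - 4)(u - 5) / 6
Then q(u) = 72·L_0(u) + 181·L_1(u) + 362·L_2(u) + 633·L_3(u).
Expanding and collecting terms gives q(u) = 3u^3 - 2u - 3.
Check: q(6) = 633. ✓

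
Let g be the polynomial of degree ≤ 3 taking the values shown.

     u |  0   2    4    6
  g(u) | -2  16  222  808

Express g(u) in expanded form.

Write g(u) = au^3 + bu^2 + cu + d. Substituting each data point gives a linear system:
  d = -2
  8a + 4b + 2c + d = 16
  64a + 16b + 4c + d = 222
  216a + 36b + 6c + d = 808
Solving the system yields a = 4, b = -1/2, c = -6, d = -2.
So g(u) = 4u³ - (1/2)u² - 6u - 2.
Check: g(4) = 222. ✓

g(u) = 4u^3 - (1/2)u^2 - 6u - 2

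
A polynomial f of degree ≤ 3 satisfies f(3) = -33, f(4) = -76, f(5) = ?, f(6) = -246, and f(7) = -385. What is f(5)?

The 4 known points determine the degree-3 polynomial uniquely.
Write f(n) = an^3 + bn^2 + cn + d. Substituting each data point gives a linear system:
  27a + 9b + 3c + d = -33
  64a + 16b + 4c + d = -76
  216a + 36b + 6c + d = -246
  343a + 49b + 7c + d = -385
Solving the system yields a = -1, b = -1, c = 1, d = 0.
So f(n) = -n^3 - n^2 + n.
Then f(5) = -145.

-145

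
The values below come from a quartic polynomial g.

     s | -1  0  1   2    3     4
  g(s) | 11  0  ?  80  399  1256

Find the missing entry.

On equispaced nodes a degree-4 polynomial has vanishing fifth forward difference, so
  - g(-1) + 5·g(0) - 10·g(1) + 10·g(2) - 5·g(3) + g(4) = 0.
Substituting the known values and solving for g(1):
  -10·g(1) = -50
  g(1) = 5.

5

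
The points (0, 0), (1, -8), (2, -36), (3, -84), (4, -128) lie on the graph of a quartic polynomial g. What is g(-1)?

Write g(s) = as^4 + bs^3 + cs^2 + ds + e. Substituting each data point gives a linear system:
  e = 0
  a + b + c + d + e = -8
  16a + 8b + 4c + 2d + e = -36
  81a + 27b + 9c + 3d + e = -84
  256a + 64b + 16c + 4d + e = -128
Solving the system yields a = 1, b = -6, c = 1, d = -4, e = 0.
So g(s) = s^4 - 6s^3 + s^2 - 4s.
Then g(-1) = 12.

12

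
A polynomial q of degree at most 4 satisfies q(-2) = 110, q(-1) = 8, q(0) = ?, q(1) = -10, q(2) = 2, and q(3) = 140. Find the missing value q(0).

-4

On equispaced nodes a degree-4 polynomial has vanishing fifth forward difference, so
  - q(-2) + 5·q(-1) - 10·q(0) + 10·q(1) - 5·q(2) + q(3) = 0.
Substituting the known values and solving for q(0):
  -10·q(0) = 40
  q(0) = -4.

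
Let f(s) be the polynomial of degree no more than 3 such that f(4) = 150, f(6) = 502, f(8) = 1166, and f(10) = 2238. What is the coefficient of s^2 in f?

Write f(s) = as^3 + bs^2 + cs + d. Substituting each data point gives a linear system:
  64a + 16b + 4c + d = 150
  216a + 36b + 6c + d = 502
  512a + 64b + 8c + d = 1166
  1000a + 100b + 10c + d = 2238
Solving the system yields a = 2, b = 3, c = -6, d = -2.
So f(s) = 2s³ + 3s² - 6s - 2.
The coefficient of s^2 is 3.

3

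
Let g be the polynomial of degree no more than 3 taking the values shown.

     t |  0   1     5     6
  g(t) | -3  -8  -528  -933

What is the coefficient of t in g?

-5

Write g(t) = at^3 + bt^2 + ct + d. Substituting each data point gives a linear system:
  d = -3
  a + b + c + d = -8
  125a + 25b + 5c + d = -528
  216a + 36b + 6c + d = -933
Solving the system yields a = -5, b = 5, c = -5, d = -3.
So g(t) = -5t^3 + 5t^2 - 5t - 3.
The coefficient of t is -5.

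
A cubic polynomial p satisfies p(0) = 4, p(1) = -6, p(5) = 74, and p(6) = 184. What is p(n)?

p(n) = 2n^3 - 6n^2 - 6n + 4

Using the Lagrange interpolation formula with nodes 0, 1, 5, 6:
  L_0(n) = (n - 1)(n - 5)(n - 6) / -30
  L_1(n) = n(n - 5)(n - 6) / 20
  L_2(n) = n(n - 1)(n - 6) / -20
  L_3(n) = n(n - 1)(n - 5) / 30
Then p(n) = 4·L_0(n) - 6·L_1(n) + 74·L_2(n) + 184·L_3(n).
Expanding and collecting terms gives p(n) = 2n^3 - 6n^2 - 6n + 4.
Check: p(6) = 184. ✓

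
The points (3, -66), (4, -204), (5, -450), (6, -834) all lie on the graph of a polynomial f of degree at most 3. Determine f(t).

f(t) = -5t^3 + 6t^2 + 5t

Write f(t) = at^3 + bt^2 + ct + d. Substituting each data point gives a linear system:
  27a + 9b + 3c + d = -66
  64a + 16b + 4c + d = -204
  125a + 25b + 5c + d = -450
  216a + 36b + 6c + d = -834
Solving the system yields a = -5, b = 6, c = 5, d = 0.
So f(t) = -5t^3 + 6t^2 + 5t.
Check: f(5) = -450. ✓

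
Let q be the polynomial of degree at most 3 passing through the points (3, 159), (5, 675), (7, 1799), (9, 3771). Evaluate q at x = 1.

11

Forward differences of the values at x = 3, 5, 7, 9:
  q  : 159  675  1799  3771
  Δ  : 516  1124  1972
  Δ^2: 608  848
  Δ^3: 240
The third differences are constant, confirming degree 3.
Interpolating (Newton forward form) and evaluating at x = 1 gives q(1) = 11.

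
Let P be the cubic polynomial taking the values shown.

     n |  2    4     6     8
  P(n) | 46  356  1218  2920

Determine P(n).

P(n) = 6n^3 - 3n^2 + 5n

Using the Lagrange interpolation formula with nodes 2, 4, 6, 8:
  L_0(n) = (n - 4)(n - 6)(n - 8) / -48
  L_1(n) = (n - 2)(n - 6)(n - 8) / 16
  L_2(n) = (n - 2)(n - 4)(n - 8) / -16
  L_3(n) = (n - 2)(n - 4)(n - 6) / 48
Then P(n) = 46·L_0(n) + 356·L_1(n) + 1218·L_2(n) + 2920·L_3(n).
Expanding and collecting terms gives P(n) = 6n^3 - 3n^2 + 5n.
Check: P(8) = 2920. ✓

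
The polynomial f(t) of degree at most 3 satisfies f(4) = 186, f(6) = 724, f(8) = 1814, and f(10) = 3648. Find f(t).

f(t) = 4t^3 - 3t^2 - 5t - 2

Write f(t) = at^3 + bt^2 + ct + d. Substituting each data point gives a linear system:
  64a + 16b + 4c + d = 186
  216a + 36b + 6c + d = 724
  512a + 64b + 8c + d = 1814
  1000a + 100b + 10c + d = 3648
Solving the system yields a = 4, b = -3, c = -5, d = -2.
So f(t) = 4t^3 - 3t^2 - 5t - 2.
Check: f(8) = 1814. ✓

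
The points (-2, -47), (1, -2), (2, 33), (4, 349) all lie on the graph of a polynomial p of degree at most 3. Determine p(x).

p(x) = 6x^3 - x^2 - 4x - 3

Using the Lagrange interpolation formula with nodes -2, 1, 2, 4:
  L_0(x) = (x - 1)(x - 2)(x - 4) / -72
  L_1(x) = (x + 2)(x - 2)(x - 4) / 9
  L_2(x) = (x + 2)(x - 1)(x - 4) / -8
  L_3(x) = (x + 2)(x - 1)(x - 2) / 36
Then p(x) = -47·L_0(x) - 2·L_1(x) + 33·L_2(x) + 349·L_3(x).
Expanding and collecting terms gives p(x) = 6x^3 - x^2 - 4x - 3.
Check: p(-2) = -47. ✓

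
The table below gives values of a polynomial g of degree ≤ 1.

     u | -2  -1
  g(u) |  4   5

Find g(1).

7

Using the Lagrange interpolation formula with nodes -2, -1:
  L_0(u) = (u + 1) / -1
  L_1(u) = (u + 2) / 1
Then g(u) = 4·L_0(u) + 5·L_1(u).
Expanding and collecting terms gives g(u) = u + 6.
Evaluating at u = 1: g(1) = 7.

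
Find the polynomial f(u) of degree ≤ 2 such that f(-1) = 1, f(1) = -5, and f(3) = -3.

f(u) = u^2 - 3u - 3

Write f(u) = au^2 + bu + c. Substituting each data point gives a linear system:
  a - b + c = 1
  a + b + c = -5
  9a + 3b + c = -3
Solving the system yields a = 1, b = -3, c = -3.
So f(u) = u^2 - 3u - 3.
Check: f(3) = -3. ✓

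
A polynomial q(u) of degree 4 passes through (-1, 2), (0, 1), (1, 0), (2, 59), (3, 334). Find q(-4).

Forward differences of the values at u = -1, 0, 1, 2, 3:
  q  : 2  1  0  59  334
  Δ  : -1  -1  59  275
  Δ^2: 0  60  216
  Δ^3: 60  156
  Δ^4: 96
The fourth differences are constant, confirming degree 4.
Interpolating (Newton forward form) and evaluating at u = -4 gives q(-4) = 845.

845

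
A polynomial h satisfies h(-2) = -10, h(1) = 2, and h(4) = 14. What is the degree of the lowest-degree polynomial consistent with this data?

1

Forward differences of the values at u = -2, 1, 4:
  h  : -10  2  14
  Δ  : 12  12
  Δ^2: 0
The first differences are constant (12) and nonzero, while all higher differences vanish, so the minimal degree is 1.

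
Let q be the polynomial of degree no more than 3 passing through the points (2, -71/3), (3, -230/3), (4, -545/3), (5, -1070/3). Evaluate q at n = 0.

-5/3

Write q(n) = an^3 + bn^2 + cn + d. Substituting each data point gives a linear system:
  8a + 4b + 2c + d = -71/3
  27a + 9b + 3c + d = -230/3
  64a + 16b + 4c + d = -545/3
  125a + 25b + 5c + d = -1070/3
Solving the system yields a = -3, b = 1, c = -1, d = -5/3.
So q(n) = -3n³ + n² - n - 5/3.
Then q(0) = -5/3.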